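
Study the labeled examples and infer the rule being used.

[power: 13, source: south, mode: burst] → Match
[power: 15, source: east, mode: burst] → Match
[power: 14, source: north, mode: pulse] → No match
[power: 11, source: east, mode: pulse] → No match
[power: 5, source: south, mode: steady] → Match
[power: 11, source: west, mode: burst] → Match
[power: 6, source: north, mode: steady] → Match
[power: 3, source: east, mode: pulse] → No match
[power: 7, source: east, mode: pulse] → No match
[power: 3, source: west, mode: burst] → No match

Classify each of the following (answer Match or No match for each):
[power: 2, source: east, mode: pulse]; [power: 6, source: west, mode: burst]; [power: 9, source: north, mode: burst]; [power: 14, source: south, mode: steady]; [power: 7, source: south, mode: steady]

No match, Match, Match, Match, Match

The common property of the 'Match' items is: mode is not pulse AND power ≥ 5. No 'No match' item has it.
[power: 2, source: east, mode: pulse] — mode is pulse, power = 2, hence No match. [power: 6, source: west, mode: burst] — mode is burst, power = 6, hence Match. [power: 9, source: north, mode: burst] — mode is burst, power = 9, hence Match. [power: 14, source: south, mode: steady] — mode is steady, power = 14, hence Match. [power: 7, source: south, mode: steady] — mode is steady, power = 7, hence Match.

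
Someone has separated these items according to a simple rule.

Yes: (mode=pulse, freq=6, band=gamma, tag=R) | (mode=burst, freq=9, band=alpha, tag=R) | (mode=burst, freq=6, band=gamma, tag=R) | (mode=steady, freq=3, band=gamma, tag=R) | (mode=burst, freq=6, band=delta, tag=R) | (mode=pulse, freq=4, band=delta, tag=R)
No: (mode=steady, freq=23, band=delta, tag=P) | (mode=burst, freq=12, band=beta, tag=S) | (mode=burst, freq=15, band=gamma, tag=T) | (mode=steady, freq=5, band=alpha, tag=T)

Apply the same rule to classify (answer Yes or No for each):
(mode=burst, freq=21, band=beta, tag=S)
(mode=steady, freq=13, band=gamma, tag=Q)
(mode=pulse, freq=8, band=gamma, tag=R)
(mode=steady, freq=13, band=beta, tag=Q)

No, No, Yes, No

Comparing the two groups points to one rule — tag is R.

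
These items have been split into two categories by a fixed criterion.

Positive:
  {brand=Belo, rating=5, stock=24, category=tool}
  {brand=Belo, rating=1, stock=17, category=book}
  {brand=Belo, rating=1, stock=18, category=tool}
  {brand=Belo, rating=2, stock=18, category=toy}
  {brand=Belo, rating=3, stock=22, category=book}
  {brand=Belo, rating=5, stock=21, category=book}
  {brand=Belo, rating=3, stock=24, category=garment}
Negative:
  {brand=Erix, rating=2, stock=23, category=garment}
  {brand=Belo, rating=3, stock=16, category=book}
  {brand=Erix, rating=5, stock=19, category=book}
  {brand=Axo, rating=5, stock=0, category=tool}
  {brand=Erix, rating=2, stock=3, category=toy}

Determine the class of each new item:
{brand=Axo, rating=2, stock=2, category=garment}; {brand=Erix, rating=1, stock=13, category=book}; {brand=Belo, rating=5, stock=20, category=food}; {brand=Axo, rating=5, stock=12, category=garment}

Negative, Negative, Positive, Negative

All 'Positive' examples share one property — brand is Belo AND stock ≥ 17 — and every 'Negative' example lacks it.
{brand=Axo, rating=2, stock=2, category=garment}: brand is Axo, stock = 2, doesn't match → Negative. {brand=Erix, rating=1, stock=13, category=book}: brand is Erix, stock = 13, doesn't match → Negative. {brand=Belo, rating=5, stock=20, category=food}: brand is Belo, stock = 20, matches → Positive. {brand=Axo, rating=5, stock=12, category=garment}: brand is Axo, stock = 12, doesn't match → Negative.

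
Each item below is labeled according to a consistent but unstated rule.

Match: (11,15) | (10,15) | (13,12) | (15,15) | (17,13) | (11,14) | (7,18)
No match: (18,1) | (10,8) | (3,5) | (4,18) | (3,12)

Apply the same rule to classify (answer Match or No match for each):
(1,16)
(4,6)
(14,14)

No match, No match, Match

Rule: sum ≥ 25. This holds for each 'Match' example and fails for each 'No match' one.
No match: (1,16), since 1+16 = 17. No match: (4,6), since 4+6 = 10. Match: (14,14), since 14+14 = 28.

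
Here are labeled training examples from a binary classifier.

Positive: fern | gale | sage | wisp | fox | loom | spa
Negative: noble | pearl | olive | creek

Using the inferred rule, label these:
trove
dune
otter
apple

Negative, Positive, Negative, Negative

A rule that fits every label: length ≤ 4 — true of each 'Positive' example, false of each 'Negative' one.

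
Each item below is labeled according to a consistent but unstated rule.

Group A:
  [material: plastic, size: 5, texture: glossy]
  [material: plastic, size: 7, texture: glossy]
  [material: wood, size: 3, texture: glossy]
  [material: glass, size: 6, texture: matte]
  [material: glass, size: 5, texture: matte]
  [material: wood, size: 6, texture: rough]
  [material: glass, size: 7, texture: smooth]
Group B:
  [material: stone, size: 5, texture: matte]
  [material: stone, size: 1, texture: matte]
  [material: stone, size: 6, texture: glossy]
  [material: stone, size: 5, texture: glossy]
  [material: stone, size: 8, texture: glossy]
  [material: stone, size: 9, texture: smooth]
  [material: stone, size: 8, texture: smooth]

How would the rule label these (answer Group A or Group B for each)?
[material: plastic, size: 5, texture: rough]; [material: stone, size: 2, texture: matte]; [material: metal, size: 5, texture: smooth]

Comparing the two groups points to one rule — material is not stone.

Group A, Group B, Group A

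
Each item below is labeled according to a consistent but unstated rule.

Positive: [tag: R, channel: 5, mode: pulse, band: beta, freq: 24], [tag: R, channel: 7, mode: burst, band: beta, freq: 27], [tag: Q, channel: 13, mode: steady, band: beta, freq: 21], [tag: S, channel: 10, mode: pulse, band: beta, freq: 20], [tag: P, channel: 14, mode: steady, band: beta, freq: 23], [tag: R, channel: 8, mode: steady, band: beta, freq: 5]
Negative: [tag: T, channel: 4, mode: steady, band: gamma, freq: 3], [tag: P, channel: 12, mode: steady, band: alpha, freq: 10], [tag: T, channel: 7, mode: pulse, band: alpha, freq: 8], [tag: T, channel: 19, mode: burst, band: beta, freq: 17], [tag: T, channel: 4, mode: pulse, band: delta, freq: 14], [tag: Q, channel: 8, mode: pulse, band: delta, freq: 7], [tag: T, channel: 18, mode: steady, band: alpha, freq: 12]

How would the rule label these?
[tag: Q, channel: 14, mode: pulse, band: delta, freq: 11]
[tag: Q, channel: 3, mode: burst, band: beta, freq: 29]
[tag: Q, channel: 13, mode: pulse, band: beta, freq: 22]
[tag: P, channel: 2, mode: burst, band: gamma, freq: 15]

A rule that fits every label: band is beta AND channel ≤ 14 — true of each 'Positive' example, false of each 'Negative' one.
[tag: Q, channel: 14, mode: pulse, band: delta, freq: 11]: band is delta, channel = 14 — doesn't qualify, so Negative. [tag: Q, channel: 3, mode: burst, band: beta, freq: 29]: band is beta, channel = 3 — fits, so Positive. [tag: Q, channel: 13, mode: pulse, band: beta, freq: 22]: band is beta, channel = 13 — fits, so Positive. [tag: P, channel: 2, mode: burst, band: gamma, freq: 15]: band is gamma, channel = 2 — doesn't qualify, so Negative.

Negative, Positive, Positive, Negative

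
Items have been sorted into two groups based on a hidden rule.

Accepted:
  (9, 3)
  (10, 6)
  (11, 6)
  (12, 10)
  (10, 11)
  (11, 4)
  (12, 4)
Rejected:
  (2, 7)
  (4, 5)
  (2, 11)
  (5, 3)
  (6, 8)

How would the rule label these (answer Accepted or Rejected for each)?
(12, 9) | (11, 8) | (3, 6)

A rule that fits every label: first ≥ 7 — true of each 'Accepted' example, false of each 'Rejected' one.

Accepted, Accepted, Rejected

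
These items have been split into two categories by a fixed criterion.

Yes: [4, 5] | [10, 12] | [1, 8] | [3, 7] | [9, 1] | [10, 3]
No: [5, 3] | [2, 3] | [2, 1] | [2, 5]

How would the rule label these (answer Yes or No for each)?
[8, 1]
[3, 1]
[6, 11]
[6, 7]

Yes, No, Yes, Yes

The classifier is using: sum ≥ 9.
[8, 1] → 8+1 = 9 → Yes.
[3, 1] → 3+1 = 4 → No.
[6, 11] → 6+11 = 17 → Yes.
[6, 7] → 6+7 = 13 → Yes.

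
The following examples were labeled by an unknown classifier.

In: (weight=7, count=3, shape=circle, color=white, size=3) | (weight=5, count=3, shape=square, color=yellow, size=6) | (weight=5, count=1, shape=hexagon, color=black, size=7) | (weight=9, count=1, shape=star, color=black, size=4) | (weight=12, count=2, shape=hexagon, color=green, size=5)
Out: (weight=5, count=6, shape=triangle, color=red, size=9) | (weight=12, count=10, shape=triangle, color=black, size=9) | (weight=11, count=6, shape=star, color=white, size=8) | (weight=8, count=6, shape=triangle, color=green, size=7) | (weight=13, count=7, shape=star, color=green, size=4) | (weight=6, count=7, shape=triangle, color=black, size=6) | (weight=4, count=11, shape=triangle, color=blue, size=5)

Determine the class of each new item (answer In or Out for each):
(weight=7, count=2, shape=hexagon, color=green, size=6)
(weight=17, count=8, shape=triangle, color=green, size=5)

The pattern is that an item is 'In' exactly when: count ≤ 3.

In, Out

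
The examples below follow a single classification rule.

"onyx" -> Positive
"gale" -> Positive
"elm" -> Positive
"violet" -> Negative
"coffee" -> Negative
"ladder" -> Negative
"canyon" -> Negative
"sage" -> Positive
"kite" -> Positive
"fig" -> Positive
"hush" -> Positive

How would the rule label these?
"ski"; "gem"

The pattern is that an item is 'Positive' exactly when: length ≤ 4.
"ski": length 3, checks out → Positive. "gem": length 3, checks out → Positive.

Positive, Positive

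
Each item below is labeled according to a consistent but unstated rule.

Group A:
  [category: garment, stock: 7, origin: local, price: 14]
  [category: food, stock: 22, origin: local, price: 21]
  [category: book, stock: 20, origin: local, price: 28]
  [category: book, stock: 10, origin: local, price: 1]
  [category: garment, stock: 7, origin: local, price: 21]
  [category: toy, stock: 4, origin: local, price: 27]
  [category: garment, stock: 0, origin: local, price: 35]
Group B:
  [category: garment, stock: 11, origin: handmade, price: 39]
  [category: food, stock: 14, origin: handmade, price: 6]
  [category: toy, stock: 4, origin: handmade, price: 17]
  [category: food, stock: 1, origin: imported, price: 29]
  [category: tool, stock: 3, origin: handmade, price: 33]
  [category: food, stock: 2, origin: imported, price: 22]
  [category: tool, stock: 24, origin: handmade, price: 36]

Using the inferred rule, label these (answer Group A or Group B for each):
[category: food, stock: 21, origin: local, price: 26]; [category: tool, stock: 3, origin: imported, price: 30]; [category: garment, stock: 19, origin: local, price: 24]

Group A, Group B, Group A

Comparing the two groups points to one rule — origin is local.
[category: food, stock: 21, origin: local, price: 26] → origin is local → Group A. [category: tool, stock: 3, origin: imported, price: 30] → origin is imported → Group B. [category: garment, stock: 19, origin: local, price: 24] → origin is local → Group A.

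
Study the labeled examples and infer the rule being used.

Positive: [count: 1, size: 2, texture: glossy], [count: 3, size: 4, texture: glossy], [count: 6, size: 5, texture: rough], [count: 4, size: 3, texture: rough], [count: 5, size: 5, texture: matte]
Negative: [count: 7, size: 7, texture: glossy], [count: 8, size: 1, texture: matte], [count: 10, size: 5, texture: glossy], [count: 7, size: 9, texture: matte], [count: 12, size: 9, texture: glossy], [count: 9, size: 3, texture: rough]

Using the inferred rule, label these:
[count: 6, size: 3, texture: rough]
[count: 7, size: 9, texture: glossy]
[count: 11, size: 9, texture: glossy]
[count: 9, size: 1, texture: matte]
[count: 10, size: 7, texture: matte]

Positive, Negative, Negative, Negative, Negative

A rule that fits every label: count ≤ 6 — true of each 'Positive' example, false of each 'Negative' one.
Positive: [count: 6, size: 3, texture: rough], since count = 6. Negative: [count: 7, size: 9, texture: glossy], since count = 7. Negative: [count: 11, size: 9, texture: glossy], since count = 11. Negative: [count: 9, size: 1, texture: matte], since count = 9. Negative: [count: 10, size: 7, texture: matte], since count = 10.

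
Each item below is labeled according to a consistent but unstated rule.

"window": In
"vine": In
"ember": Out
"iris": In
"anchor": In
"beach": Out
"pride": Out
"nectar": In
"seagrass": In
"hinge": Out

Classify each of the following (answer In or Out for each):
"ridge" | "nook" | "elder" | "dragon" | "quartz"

Out, In, Out, In, In

The common property of the 'In' items is: even length. No 'Out' item has it.
"ridge": Out (length 5).
"nook": In (length 4).
"elder": Out (length 5).
"dragon": In (length 6).
"quartz": In (length 6).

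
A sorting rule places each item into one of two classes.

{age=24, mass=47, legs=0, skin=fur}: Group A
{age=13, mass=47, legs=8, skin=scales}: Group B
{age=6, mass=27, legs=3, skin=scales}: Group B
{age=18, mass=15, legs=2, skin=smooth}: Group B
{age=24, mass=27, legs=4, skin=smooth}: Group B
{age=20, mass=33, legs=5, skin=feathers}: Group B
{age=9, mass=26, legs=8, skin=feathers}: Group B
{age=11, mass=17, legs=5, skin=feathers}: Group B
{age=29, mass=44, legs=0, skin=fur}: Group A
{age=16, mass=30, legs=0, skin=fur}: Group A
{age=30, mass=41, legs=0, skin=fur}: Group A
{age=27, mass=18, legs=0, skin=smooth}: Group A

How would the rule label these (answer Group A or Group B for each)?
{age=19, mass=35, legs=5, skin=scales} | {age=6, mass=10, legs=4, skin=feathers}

Group B, Group B

One predicate separates the groups cleanly: legs = 0.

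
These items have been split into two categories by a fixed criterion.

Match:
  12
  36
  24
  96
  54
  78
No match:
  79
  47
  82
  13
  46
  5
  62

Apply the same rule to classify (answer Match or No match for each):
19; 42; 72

No match, Match, Match

The simplest hypothesis consistent with all the labels is: multiple of 3.
19: No match (19 = 3·6 + 1).
42: Match (42 = 3·14).
72: Match (72 = 3·24).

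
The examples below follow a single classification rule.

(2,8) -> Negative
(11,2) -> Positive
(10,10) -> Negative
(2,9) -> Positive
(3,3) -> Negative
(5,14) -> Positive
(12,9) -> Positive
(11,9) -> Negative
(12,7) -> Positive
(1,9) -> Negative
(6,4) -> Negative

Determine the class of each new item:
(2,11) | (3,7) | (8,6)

Positive, Negative, Negative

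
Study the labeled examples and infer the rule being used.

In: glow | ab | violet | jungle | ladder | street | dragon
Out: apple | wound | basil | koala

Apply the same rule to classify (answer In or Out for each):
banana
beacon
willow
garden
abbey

In, In, In, In, Out

Comparing the two groups points to one rule — even length.
In: banana, since length 6.
In: beacon, since length 6.
In: willow, since length 6.
In: garden, since length 6.
Out: abbey, since length 5.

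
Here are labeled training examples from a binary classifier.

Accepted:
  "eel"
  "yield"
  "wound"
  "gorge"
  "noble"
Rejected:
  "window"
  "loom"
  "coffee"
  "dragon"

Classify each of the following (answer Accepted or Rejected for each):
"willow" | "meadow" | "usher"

The rule appears to be: odd length.
"willow" → length 6 → Rejected.
"meadow" → length 6 → Rejected.
"usher" → length 5 → Accepted.

Rejected, Rejected, Accepted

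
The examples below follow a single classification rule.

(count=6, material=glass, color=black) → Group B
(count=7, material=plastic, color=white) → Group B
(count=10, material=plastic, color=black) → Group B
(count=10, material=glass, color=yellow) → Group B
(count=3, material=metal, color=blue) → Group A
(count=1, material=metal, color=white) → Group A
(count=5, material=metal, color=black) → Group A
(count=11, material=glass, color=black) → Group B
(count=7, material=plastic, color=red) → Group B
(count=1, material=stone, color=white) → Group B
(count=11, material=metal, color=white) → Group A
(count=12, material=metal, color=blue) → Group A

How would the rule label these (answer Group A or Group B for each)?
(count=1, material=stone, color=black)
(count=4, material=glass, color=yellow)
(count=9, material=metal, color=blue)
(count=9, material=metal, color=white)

One predicate separates the groups cleanly: material is metal.

Group B, Group B, Group A, Group A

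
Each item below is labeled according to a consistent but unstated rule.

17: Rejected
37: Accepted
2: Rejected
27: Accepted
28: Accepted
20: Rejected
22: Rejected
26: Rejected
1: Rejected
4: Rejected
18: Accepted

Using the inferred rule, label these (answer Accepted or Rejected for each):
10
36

Rejected, Accepted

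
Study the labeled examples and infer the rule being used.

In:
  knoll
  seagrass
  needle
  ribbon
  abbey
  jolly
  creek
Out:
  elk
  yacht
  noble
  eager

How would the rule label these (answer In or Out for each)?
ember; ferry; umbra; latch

Out, In, Out, Out

All 'In' examples share one property — has a double letter — and every 'Out' example lacks it.
ember → no doubled letter → Out. ferry → 'rr' doubled → In. umbra → no doubled letter → Out. latch → no doubled letter → Out.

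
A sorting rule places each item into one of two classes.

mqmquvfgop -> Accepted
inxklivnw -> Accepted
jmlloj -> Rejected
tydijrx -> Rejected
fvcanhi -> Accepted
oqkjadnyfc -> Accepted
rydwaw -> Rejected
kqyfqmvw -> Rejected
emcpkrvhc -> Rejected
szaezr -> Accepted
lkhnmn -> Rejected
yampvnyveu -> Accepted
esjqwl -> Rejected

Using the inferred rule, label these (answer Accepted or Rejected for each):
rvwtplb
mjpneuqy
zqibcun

The simplest hypothesis consistent with all the labels is: has ≥ 2 vowels.

Rejected, Accepted, Accepted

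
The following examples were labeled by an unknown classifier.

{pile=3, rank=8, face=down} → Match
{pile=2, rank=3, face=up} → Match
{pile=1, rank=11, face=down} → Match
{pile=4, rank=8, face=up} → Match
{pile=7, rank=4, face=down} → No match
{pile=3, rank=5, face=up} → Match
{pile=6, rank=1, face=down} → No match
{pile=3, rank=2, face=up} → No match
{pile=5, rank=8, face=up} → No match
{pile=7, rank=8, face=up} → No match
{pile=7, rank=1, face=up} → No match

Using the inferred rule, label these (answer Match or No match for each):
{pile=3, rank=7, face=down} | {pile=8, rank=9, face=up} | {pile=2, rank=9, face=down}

All 'Match' examples share one property — pile ≤ 4 AND rank ≥ 3 — and every 'No match' example lacks it.
{pile=3, rank=7, face=down} → pile = 3, rank = 7 → Match. {pile=8, rank=9, face=up} → pile = 8, rank = 9 → No match. {pile=2, rank=9, face=down} → pile = 2, rank = 9 → Match.

Match, No match, Match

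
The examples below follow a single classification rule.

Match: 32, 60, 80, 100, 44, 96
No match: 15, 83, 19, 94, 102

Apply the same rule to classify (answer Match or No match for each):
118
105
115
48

No match, No match, No match, Match

Looking at the examples, the only property every 'Match' case has and every 'No match' case lacks is: multiple of 4.
118: 118 = 4·29 + 2, does not fit → No match. 105: 105 = 4·26 + 1, does not fit → No match. 115: 115 = 4·28 + 3, does not fit → No match. 48: 48 = 4·12, checks out → Match.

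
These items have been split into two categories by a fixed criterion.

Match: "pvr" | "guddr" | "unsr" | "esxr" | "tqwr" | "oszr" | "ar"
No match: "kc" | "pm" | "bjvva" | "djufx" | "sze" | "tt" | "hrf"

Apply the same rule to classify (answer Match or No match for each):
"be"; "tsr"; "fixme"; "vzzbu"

No match, Match, No match, No match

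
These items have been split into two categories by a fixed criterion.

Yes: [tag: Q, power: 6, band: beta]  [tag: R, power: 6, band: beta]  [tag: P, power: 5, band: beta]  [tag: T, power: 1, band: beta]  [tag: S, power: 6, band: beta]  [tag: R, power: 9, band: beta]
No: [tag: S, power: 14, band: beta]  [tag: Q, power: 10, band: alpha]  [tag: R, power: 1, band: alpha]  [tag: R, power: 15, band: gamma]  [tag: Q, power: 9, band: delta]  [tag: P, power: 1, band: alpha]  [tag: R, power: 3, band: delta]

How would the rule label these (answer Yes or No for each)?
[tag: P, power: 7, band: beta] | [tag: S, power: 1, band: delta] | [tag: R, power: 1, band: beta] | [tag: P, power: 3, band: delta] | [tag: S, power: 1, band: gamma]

Yes, No, Yes, No, No

The simplest hypothesis consistent with all the labels is: band is beta AND power ≤ 9.
[tag: P, power: 7, band: beta]: Yes (band is beta, power = 7). [tag: S, power: 1, band: delta]: No (band is delta, power = 1). [tag: R, power: 1, band: beta]: Yes (band is beta, power = 1). [tag: P, power: 3, band: delta]: No (band is delta, power = 3). [tag: S, power: 1, band: gamma]: No (band is gamma, power = 1).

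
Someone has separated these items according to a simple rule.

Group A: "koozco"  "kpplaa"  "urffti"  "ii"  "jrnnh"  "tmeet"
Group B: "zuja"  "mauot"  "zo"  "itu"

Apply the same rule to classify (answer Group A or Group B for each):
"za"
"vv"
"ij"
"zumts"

Group B, Group A, Group B, Group B

The distinguishing property — has a double letter — holds for all the 'Group A' cases and none of the 'Group B' cases.
"za" — no doubled letter, hence Group B. "vv" — 'vv' doubled, hence Group A. "ij" — no doubled letter, hence Group B. "zumts" — no doubled letter, hence Group B.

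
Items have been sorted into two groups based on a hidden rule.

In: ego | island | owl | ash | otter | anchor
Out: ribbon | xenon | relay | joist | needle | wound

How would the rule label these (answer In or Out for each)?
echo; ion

In, In

Comparing the two groups points to one rule — starts with a vowel.
echo: In (starts with 'e').
ion: In (starts with 'i').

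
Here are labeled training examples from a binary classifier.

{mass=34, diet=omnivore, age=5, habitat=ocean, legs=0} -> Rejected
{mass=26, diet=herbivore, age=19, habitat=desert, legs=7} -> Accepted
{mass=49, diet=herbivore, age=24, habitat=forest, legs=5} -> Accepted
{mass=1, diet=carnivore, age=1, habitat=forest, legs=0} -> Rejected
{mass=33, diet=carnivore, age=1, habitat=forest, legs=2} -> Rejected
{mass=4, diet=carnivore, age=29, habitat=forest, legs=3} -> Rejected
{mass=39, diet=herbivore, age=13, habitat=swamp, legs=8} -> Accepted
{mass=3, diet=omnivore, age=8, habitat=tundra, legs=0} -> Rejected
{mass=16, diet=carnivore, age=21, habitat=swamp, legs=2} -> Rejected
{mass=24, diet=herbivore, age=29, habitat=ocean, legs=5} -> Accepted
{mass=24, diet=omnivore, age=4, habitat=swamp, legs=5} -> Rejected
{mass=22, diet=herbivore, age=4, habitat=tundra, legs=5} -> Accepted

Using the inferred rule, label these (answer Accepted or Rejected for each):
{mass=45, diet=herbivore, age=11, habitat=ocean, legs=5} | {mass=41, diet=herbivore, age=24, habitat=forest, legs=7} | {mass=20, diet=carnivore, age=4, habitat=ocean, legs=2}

The classifier is using: diet is herbivore.
{mass=45, diet=herbivore, age=11, habitat=ocean, legs=5}: diet is herbivore, checks out → Accepted.
{mass=41, diet=herbivore, age=24, habitat=forest, legs=7}: diet is herbivore, checks out → Accepted.
{mass=20, diet=carnivore, age=4, habitat=ocean, legs=2}: diet is carnivore, fails this test → Rejected.

Accepted, Accepted, Rejected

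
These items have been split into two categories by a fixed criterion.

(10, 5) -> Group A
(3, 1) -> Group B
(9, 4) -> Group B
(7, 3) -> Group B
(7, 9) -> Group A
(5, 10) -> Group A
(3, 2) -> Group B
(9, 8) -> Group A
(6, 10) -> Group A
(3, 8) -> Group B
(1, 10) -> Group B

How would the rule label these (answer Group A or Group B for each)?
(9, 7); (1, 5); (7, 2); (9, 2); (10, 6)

A rule that fits every label: sum ≥ 15 — true of each 'Group A' example, false of each 'Group B' one.
(9, 7): 9+7 = 16, fits → Group A.
(1, 5): 1+5 = 6, lacks this property → Group B.
(7, 2): 7+2 = 9, lacks this property → Group B.
(9, 2): 9+2 = 11, lacks this property → Group B.
(10, 6): 10+6 = 16, fits → Group A.

Group A, Group B, Group B, Group B, Group A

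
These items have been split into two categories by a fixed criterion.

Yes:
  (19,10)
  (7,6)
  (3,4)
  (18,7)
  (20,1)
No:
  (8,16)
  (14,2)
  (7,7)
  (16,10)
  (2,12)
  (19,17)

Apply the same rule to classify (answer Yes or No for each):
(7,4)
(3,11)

Yes, No

'Yes' ⟺ sum is odd.
Yes: (7,4), since 7+4 = 11. No: (3,11), since 3+11 = 14.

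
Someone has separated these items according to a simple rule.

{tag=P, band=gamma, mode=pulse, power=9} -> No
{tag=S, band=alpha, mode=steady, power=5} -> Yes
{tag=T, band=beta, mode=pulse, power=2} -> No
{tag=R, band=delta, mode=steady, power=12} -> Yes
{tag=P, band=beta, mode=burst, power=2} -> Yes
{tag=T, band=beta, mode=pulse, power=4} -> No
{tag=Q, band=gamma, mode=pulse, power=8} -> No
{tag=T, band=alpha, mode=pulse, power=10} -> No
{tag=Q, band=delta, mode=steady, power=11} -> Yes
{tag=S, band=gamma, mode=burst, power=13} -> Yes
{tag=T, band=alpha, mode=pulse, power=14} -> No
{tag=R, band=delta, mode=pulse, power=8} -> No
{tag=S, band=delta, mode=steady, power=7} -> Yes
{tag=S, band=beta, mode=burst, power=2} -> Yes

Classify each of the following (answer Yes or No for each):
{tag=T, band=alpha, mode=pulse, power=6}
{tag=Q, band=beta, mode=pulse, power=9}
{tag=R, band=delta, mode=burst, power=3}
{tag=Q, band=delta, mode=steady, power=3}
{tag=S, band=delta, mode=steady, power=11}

No, No, Yes, Yes, Yes

The pattern is that an item is 'Yes' exactly when: mode is not pulse.
{tag=T, band=alpha, mode=pulse, power=6}: mode is pulse — lacks this property, so No.
{tag=Q, band=beta, mode=pulse, power=9}: mode is pulse — lacks this property, so No.
{tag=R, band=delta, mode=burst, power=3}: mode is burst — checks out, so Yes.
{tag=Q, band=delta, mode=steady, power=3}: mode is steady — checks out, so Yes.
{tag=S, band=delta, mode=steady, power=11}: mode is steady — checks out, so Yes.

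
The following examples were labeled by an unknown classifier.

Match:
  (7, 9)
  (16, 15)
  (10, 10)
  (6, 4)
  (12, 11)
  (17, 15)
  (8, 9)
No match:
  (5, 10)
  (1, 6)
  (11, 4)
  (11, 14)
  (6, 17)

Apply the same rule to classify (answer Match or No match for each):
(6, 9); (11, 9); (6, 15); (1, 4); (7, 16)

'Match' ⟺ |first − second| ≤ 2.
No match: (6, 9), since |6−9| = 3. Match: (11, 9), since |11−9| = 2. No match: (6, 15), since |6−15| = 9. No match: (1, 4), since |1−4| = 3. No match: (7, 16), since |7−16| = 9.

No match, Match, No match, No match, No match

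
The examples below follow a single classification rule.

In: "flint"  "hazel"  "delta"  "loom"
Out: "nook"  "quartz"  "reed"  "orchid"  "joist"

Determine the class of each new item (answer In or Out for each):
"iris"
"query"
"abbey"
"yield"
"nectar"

Out, Out, Out, In, Out

Every 'In' example satisfies: contains 'l'. None of the 'Out' examples do.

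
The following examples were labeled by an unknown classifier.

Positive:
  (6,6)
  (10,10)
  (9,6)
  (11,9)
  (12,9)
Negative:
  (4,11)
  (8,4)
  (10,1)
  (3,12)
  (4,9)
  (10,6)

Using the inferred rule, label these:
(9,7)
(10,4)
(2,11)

Every 'Positive' example satisfies: |first − second| ≤ 3. None of the 'Negative' examples do.
(9,7) → |9−7| = 2 → Positive. (10,4) → |10−4| = 6 → Negative. (2,11) → |2−11| = 9 → Negative.

Positive, Negative, Negative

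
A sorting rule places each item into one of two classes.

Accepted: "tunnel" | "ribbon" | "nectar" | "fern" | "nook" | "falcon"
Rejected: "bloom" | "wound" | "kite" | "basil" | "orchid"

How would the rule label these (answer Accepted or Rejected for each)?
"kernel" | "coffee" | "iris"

The classifier is using: even length AND contains 'n'.

Accepted, Rejected, Rejected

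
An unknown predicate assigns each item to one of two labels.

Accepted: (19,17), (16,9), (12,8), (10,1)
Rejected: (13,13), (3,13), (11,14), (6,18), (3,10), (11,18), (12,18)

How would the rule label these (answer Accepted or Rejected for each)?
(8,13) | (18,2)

The classifier is using: first > second.

Rejected, Accepted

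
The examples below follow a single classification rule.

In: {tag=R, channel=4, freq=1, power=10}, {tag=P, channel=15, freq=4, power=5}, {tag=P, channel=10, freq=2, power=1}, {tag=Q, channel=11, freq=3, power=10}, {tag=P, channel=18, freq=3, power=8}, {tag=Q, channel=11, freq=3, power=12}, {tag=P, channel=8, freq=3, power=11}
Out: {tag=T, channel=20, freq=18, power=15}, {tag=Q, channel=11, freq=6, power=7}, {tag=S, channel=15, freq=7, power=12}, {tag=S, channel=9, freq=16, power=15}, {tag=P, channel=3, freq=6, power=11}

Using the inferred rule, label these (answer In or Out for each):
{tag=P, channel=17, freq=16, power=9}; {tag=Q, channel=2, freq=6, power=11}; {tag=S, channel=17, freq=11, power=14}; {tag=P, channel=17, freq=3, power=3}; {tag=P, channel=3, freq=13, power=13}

The rule appears to be: freq ≤ 4.
{tag=P, channel=17, freq=16, power=9}: freq = 16 — doesn't qualify, so Out.
{tag=Q, channel=2, freq=6, power=11}: freq = 6 — doesn't qualify, so Out.
{tag=S, channel=17, freq=11, power=14}: freq = 11 — doesn't qualify, so Out.
{tag=P, channel=17, freq=3, power=3}: freq = 3 — matches, so In.
{tag=P, channel=3, freq=13, power=13}: freq = 13 — doesn't qualify, so Out.

Out, Out, Out, In, Out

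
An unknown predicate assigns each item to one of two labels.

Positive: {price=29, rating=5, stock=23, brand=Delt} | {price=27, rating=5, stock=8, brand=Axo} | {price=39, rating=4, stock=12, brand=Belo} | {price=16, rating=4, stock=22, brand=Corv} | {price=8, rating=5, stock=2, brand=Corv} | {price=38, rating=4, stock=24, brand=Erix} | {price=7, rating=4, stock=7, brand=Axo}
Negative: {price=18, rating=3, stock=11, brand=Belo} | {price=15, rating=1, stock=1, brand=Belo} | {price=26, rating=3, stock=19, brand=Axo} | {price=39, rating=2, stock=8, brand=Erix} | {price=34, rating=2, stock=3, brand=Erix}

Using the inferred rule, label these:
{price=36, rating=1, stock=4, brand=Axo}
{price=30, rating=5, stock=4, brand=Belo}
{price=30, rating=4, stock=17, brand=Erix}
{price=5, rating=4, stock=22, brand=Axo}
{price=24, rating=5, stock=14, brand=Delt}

'Positive' ⟺ rating ≥ 4.
Negative: {price=36, rating=1, stock=4, brand=Axo}, since rating = 1.
Positive: {price=30, rating=5, stock=4, brand=Belo}, since rating = 5.
Positive: {price=30, rating=4, stock=17, brand=Erix}, since rating = 4.
Positive: {price=5, rating=4, stock=22, brand=Axo}, since rating = 4.
Positive: {price=24, rating=5, stock=14, brand=Delt}, since rating = 5.

Negative, Positive, Positive, Positive, Positive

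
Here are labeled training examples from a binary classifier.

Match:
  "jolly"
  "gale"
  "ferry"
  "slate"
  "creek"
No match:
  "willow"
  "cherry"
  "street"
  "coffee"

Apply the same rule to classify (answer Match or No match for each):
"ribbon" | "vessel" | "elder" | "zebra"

One predicate separates the groups cleanly: length ≤ 5.
"ribbon": length 6, fails this test → No match. "vessel": length 6, fails this test → No match. "elder": length 5, passes → Match. "zebra": length 5, passes → Match.

No match, No match, Match, Match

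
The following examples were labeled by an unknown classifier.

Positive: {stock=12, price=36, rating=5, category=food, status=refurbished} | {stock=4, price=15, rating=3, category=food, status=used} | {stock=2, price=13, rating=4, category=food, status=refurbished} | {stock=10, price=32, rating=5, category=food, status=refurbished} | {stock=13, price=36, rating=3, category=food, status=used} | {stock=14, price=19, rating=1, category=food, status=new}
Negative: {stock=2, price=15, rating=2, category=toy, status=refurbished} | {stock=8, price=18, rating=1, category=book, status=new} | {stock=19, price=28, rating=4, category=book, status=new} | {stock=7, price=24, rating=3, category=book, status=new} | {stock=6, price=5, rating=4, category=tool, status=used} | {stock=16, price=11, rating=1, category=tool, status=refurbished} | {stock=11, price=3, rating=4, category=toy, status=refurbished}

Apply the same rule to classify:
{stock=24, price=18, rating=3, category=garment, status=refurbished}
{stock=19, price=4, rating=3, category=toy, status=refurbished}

Negative, Negative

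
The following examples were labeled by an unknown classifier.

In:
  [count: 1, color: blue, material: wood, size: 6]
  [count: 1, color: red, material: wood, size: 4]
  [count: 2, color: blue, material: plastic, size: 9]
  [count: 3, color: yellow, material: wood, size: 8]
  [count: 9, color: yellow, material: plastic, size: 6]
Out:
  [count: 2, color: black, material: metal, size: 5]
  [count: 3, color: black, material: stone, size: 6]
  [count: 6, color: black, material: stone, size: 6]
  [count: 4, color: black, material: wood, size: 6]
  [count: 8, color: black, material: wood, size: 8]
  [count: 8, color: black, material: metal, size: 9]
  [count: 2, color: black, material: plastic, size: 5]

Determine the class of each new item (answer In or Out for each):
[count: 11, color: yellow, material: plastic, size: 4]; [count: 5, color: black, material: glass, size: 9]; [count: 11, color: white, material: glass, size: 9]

In, Out, In

All 'In' examples share one property — color is not black — and every 'Out' example lacks it.
[count: 11, color: yellow, material: plastic, size: 4]: In (color is yellow). [count: 5, color: black, material: glass, size: 9]: Out (color is black). [count: 11, color: white, material: glass, size: 9]: In (color is white).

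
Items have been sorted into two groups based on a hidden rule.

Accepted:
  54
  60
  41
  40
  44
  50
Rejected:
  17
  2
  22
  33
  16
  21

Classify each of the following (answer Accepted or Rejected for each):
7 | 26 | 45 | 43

One predicate separates the groups cleanly: at least 40.
7 — 7 < 40, hence Rejected.
26 — 26 < 40, hence Rejected.
45 — 45 ≥ 40, hence Accepted.
43 — 43 ≥ 40, hence Accepted.

Rejected, Rejected, Accepted, Accepted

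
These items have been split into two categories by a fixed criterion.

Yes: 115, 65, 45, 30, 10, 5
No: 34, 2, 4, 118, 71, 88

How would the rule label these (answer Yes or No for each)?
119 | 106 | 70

The simplest hypothesis consistent with all the labels is: multiple of 5.

No, No, Yes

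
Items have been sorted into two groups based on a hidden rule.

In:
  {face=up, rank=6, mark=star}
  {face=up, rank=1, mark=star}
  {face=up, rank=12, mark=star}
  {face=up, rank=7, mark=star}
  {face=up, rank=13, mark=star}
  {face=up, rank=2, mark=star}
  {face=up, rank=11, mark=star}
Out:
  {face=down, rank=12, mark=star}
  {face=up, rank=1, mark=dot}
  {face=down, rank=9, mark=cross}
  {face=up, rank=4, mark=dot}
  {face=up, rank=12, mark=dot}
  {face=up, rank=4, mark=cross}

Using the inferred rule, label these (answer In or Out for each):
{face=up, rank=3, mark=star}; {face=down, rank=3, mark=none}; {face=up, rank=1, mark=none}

In, Out, Out

A rule that fits every label: mark is star AND face is up — true of each 'In' example, false of each 'Out' one.
{face=up, rank=3, mark=star}: mark is star, face is up, has this property → In. {face=down, rank=3, mark=none}: mark is none, face is down, fails the rule → Out. {face=up, rank=1, mark=none}: mark is none, face is up, fails the rule → Out.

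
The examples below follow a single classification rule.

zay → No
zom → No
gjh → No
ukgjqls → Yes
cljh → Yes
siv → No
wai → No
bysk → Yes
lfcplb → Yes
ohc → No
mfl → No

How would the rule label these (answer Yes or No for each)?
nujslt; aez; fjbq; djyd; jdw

The simplest hypothesis consistent with all the labels is: length ≥ 4.

Yes, No, Yes, Yes, No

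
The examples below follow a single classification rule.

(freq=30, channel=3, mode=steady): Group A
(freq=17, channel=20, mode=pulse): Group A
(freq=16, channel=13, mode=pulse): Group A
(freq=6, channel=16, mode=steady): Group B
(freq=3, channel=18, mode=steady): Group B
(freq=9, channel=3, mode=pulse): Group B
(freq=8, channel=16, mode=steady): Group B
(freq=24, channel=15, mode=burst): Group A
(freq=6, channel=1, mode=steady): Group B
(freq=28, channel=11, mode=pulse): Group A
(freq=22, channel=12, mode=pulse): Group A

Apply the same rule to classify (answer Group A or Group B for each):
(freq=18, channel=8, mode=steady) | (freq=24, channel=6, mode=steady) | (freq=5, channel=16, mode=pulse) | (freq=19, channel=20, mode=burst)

Group A, Group A, Group B, Group A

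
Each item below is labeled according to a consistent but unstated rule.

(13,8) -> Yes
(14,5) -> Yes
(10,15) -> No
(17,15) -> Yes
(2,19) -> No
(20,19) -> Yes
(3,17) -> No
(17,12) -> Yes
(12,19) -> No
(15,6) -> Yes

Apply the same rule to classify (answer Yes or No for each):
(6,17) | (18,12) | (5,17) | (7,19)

A rule that fits every label: first > second — true of each 'Yes' example, false of each 'No' one.
No: (6,17), since 6 < 17. Yes: (18,12), since 18 > 12. No: (5,17), since 5 < 17. No: (7,19), since 7 < 19.

No, Yes, No, No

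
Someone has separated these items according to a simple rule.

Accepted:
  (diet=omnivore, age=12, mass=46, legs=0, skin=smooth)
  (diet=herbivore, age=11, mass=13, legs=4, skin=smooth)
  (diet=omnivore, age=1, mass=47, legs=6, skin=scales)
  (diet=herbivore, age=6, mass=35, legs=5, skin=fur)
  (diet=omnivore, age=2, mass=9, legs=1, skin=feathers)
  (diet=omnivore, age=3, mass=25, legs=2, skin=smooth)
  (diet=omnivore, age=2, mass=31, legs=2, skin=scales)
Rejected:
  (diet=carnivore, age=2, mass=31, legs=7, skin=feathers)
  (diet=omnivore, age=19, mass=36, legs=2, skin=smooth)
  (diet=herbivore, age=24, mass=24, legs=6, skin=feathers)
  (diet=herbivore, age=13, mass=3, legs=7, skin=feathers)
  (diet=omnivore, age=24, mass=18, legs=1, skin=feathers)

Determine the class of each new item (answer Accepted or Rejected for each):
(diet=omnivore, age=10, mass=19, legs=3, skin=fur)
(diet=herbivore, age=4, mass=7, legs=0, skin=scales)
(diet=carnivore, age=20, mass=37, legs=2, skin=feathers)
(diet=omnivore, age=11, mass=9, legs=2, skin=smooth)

Accepted, Accepted, Rejected, Accepted

All 'Accepted' examples share one property — age ≤ 12 AND legs ≤ 6 — and every 'Rejected' example lacks it.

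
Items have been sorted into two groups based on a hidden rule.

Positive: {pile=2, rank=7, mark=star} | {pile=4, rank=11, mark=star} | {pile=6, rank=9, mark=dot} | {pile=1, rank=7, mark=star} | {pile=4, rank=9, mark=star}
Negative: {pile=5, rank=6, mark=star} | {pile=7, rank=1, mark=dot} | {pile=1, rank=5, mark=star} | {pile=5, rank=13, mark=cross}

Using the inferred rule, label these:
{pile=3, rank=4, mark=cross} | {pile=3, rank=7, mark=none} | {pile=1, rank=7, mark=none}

'Positive' ⟺ rank ≥ 7 AND rank ≤ 11.
{pile=3, rank=4, mark=cross} — rank = 4, hence Negative.
{pile=3, rank=7, mark=none} — rank = 7, hence Positive.
{pile=1, rank=7, mark=none} — rank = 7, hence Positive.

Negative, Positive, Positive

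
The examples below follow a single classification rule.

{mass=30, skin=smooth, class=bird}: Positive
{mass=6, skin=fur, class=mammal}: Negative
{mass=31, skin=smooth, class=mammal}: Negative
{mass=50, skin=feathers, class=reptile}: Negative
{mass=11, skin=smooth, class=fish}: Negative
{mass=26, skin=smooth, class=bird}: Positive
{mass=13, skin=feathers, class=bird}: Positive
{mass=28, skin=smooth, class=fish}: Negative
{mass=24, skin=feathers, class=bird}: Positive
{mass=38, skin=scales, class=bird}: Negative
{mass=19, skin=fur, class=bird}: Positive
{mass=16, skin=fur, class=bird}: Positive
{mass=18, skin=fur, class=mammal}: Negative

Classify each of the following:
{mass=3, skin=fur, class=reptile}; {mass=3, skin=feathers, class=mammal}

The distinguishing property — class is bird AND mass ≤ 30 — holds for all the 'Positive' cases and none of the 'Negative' cases.
{mass=3, skin=fur, class=reptile}: Negative (class is reptile, mass = 3). {mass=3, skin=feathers, class=mammal}: Negative (class is mammal, mass = 3).

Negative, Negative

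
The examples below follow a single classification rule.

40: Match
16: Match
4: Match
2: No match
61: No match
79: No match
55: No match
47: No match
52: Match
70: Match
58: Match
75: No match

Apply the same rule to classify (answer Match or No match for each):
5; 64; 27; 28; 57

No match, Match, No match, Match, No match

All 'Match' examples share one property — ≡ 4 (mod 6) — and every 'No match' example lacks it.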